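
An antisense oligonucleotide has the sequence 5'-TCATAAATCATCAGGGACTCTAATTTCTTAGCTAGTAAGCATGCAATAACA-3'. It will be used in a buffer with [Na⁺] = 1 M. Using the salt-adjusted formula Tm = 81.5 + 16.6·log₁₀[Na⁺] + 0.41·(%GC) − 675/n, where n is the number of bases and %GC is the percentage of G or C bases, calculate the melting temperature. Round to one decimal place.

Length n = 51. Scanning the sequence gives G=7, T=15, A=19, C=10.
G+C = 17, so %GC = 17/51 × 100 = 33.333%
Salt term: 16.6 × (0) = 0
GC term: 0.41 × 33.333 = 13.667; length term: −675/51 = −13.235
Tm = 81.5 + (0) + 13.667 − 13.235 = 81.932 → 81.9°C

81.9°C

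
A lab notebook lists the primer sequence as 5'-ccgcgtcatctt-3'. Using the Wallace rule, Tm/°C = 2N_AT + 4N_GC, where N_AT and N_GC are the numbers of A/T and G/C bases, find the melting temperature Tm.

38°C

Counting bases: A=1, T=4, G=2, C=5
A+T = 5, G+C = 7
Tm = 2×5 + 4×7 = 38°C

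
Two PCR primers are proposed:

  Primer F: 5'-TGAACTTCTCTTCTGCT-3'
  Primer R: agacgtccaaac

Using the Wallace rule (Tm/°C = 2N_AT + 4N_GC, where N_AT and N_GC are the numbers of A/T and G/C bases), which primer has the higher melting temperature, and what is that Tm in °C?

Primer F, 48°C

Primer F: A+T=10, G+C=7 → Tm = 2(10)+4(7) = 48°C
Primer R: A+T=6, G+C=6 → Tm = 2(6)+4(6) = 36°C
48°C vs 36°C → primer F is higher.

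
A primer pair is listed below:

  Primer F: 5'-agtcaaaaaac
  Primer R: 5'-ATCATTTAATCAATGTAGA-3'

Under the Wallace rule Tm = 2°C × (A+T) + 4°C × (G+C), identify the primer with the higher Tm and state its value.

Primer R, 46°C

Primer F: A+T=8, G+C=3 → Tm = 2(8)+4(3) = 28°C
Primer R: A+T=15, G+C=4 → Tm = 2(15)+4(4) = 46°C
28°C vs 46°C → primer R is higher.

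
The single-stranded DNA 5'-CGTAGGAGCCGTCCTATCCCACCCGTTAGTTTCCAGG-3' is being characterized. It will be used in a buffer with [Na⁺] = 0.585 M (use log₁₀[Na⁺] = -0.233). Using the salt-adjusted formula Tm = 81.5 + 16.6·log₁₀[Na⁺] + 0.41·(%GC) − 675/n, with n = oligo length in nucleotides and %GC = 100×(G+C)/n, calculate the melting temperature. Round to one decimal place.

Length n = 37. Counting bases: T=9, G=9, A=6, C=13
G+C = 22, so %GC = 22/37 × 100 = 59.459%
Salt term: 16.6 × (-0.233) = -3.868
GC term: 0.41 × 59.459 = 24.378; length term: −675/37 = −18.243
Tm = 81.5 + (-3.868) + 24.378 − 18.243 = 83.767 → 83.8°C

83.8°C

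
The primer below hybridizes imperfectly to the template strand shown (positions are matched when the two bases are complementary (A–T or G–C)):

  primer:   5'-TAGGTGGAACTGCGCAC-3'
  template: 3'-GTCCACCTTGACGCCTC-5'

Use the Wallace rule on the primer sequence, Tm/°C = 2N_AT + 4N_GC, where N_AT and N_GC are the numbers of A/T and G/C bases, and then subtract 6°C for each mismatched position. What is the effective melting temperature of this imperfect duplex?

Primer base counts: A=4, T=3, G=6, C=4 → A+T=7, G+C=10
Perfect-match Tm = 2(7) + 4(10) = 14 + 40 = 54°C
Mismatches (positions where the bases are not complementary): 3 (at positions 1, 15, 17)
Effective Tm = 54 − 3×6 = 54 − 18 = 36°C

36°C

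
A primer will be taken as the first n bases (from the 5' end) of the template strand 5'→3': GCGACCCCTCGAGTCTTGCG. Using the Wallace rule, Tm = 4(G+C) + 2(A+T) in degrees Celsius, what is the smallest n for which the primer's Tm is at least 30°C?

n = 8

First 7 bases: GCGACCC → Tm = 26°C (< 30°C)
First 8 bases: GCGACCCC → Tm = 30°C (≥ 30°C)
Each additional base adds 2°C (A/T) or 4°C (G/C), so Tm is non-decreasing in n; n = 8 is the first length to reach 30°C.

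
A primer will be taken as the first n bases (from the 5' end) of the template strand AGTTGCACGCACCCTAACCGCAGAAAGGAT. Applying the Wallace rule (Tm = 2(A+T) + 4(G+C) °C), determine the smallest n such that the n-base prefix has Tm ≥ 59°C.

First 18 bases: AGTTGCACGCACCCTAAC → Tm = 56°C (< 59°C)
First 19 bases: AGTTGCACGCACCCTAACC → Tm = 60°C (≥ 59°C)
Each additional base adds 2°C (A/T) or 4°C (G/C), so Tm is non-decreasing in n; n = 19 is the first length to reach 59°C.

n = 19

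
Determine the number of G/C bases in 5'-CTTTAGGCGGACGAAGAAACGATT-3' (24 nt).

11

Counting bases: A=8, G=7, C=4, T=5
Total G or C: 7 + 4 = 11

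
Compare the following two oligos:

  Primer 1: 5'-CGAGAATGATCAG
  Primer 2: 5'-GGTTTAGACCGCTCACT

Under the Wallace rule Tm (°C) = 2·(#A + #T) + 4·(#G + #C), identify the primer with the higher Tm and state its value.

Primer 2, 52°C

Primer 1: A+T=7, G+C=6 → Tm = 2(7)+4(6) = 38°C
Primer 2: A+T=8, G+C=9 → Tm = 2(8)+4(9) = 52°C
38°C vs 52°C → primer 2 is higher.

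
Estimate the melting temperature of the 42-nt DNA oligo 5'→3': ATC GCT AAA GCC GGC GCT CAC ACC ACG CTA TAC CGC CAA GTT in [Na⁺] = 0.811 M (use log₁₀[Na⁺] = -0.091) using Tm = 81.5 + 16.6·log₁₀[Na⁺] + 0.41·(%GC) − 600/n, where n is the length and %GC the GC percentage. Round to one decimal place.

Length n = 42. Base counts: G=8, T=7, C=16, A=11
G+C = 24, so %GC = 24/42 × 100 = 57.143%
Salt term: 16.6 × (-0.091) = -1.511
GC term: 0.41 × 57.143 = 23.429; length term: −600/42 = −14.286
Tm = 81.5 + (-1.511) + 23.429 − 14.286 = 89.132 → 89.1°C

89.1°C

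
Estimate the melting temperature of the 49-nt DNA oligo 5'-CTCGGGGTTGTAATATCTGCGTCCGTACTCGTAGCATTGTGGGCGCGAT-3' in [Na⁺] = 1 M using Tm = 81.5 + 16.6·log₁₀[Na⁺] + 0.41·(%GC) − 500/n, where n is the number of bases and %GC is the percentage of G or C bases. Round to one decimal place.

93.9°C

Length n = 49. Scanning the sequence gives A=7, C=11, T=15, G=16.
G+C = 27, so %GC = 27/49 × 100 = 55.102%
Salt term: 16.6 × (0) = 0
GC term: 0.41 × 55.102 = 22.592; length term: −500/49 = −10.204
Tm = 81.5 + (0) + 22.592 − 10.204 = 93.888 → 93.9°C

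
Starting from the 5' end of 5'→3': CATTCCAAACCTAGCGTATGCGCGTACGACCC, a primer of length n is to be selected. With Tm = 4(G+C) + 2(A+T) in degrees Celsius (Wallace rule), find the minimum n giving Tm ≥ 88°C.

n = 29

First 28 bases: CATTCCAAACCTAGCGTATGCGCGTACG → Tm = 86°C (< 88°C)
First 29 bases: CATTCCAAACCTAGCGTATGCGCGTACGA → Tm = 88°C (≥ 88°C)
Each additional base adds 2°C (A/T) or 4°C (G/C), so Tm is non-decreasing in n; n = 29 is the first length to reach 88°C.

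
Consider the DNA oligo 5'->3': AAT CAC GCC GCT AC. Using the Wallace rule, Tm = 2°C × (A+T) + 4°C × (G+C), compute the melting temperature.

44°C

Counting bases: G=2, C=6, T=2, A=4
So N_AT = 6 and N_GC = 8.
Tm = 4·8 + 2·6 = 32 + 12 = 44°C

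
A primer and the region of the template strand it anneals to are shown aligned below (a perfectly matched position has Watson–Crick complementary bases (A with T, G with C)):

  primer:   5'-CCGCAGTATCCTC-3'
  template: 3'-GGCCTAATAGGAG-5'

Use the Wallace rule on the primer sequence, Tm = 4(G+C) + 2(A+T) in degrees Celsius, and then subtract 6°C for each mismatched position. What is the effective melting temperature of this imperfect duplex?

30°C

Primer base counts: A=2, T=3, G=2, C=6 → A+T=5, G+C=8
Perfect-match Tm = 2(5) + 4(8) = 10 + 32 = 42°C
Mismatches (positions where the bases are not complementary): 2 (at positions 4, 6)
Effective Tm = 42 − 2×6 = 42 − 12 = 30°C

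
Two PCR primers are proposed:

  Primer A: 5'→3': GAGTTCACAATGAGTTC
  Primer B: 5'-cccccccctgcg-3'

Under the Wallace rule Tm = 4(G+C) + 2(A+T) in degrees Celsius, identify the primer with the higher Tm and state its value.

Primer A: A+T=10, G+C=7 → Tm = 2(10)+4(7) = 48°C
Primer B: A+T=1, G+C=11 → Tm = 2(1)+4(11) = 46°C
48°C vs 46°C → primer A is higher.

Primer A, 48°C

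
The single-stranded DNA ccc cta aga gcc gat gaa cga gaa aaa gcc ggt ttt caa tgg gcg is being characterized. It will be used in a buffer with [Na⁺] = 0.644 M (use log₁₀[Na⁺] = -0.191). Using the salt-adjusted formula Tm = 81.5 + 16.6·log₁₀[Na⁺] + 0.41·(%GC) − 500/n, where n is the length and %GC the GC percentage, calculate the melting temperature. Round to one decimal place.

89.1°C

Length n = 45. G=13, T=7, C=11, A=14
G+C = 24, so %GC = 24/45 × 100 = 53.333%
Salt term: 16.6 × (-0.191) = -3.171
GC term: 0.41 × 53.333 = 21.867; length term: −500/45 = −11.111
Tm = 81.5 + (-3.171) + 21.867 − 11.111 = 89.085 → 89.1°C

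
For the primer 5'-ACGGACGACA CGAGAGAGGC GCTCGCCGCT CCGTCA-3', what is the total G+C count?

25

Base counts: T=3, C=13, G=12, A=8
G+C = 12 + 13 = 25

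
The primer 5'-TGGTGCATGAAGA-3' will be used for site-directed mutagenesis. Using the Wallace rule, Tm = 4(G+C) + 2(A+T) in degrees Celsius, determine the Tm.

Counting bases: A=4, T=3, C=1, G=5
So N_AT = 7 and N_GC = 6.
Tm = 4·6 + 2·7 = 24 + 14 = 38°C

38°C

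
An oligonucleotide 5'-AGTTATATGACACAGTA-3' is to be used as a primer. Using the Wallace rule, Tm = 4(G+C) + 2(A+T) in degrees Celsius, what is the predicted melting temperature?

44°C

G=3, C=2, T=5, A=7
A+T = 12, G+C = 5
Tm = 2×12 + 4×5 = 44°C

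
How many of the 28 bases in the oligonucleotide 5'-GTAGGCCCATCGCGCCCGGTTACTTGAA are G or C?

Counting bases: C=9, A=5, T=6, G=8
Total G or C: 8 + 9 = 17

17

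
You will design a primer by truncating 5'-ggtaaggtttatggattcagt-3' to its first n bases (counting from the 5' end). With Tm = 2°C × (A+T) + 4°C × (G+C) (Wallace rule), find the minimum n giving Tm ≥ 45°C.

First 16 bases: GGTAAGGTTTATGGAT → Tm = 44°C (< 45°C)
First 17 bases: GGTAAGGTTTATGGATT → Tm = 46°C (≥ 45°C)
Since every base adds ≥2°C, Tm only increases with n, so the threshold is first crossed at n = 17.

n = 17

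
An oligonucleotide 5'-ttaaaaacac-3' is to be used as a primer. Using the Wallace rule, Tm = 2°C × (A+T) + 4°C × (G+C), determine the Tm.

24°C

Scanning the sequence gives A=6, G=0, C=2, T=2.
So N_AT = 8 and N_GC = 2.
Tm = 4·2 + 2·8 = 8 + 16 = 24°C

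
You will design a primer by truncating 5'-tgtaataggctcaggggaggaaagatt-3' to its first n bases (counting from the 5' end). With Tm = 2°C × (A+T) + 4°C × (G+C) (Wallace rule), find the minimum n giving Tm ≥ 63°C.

First 20 bases: TGTAATAGGCTCAGGGGAGG → Tm = 62°C (< 63°C)
First 21 bases: TGTAATAGGCTCAGGGGAGGA → Tm = 64°C (≥ 63°C)
Since every base adds ≥2°C, Tm only increases with n, so the threshold is first crossed at n = 21.

n = 21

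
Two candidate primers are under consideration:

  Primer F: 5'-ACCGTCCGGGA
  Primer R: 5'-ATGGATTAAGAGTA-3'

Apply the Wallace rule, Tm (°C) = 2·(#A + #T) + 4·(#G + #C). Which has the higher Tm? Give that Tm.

Primer F: A+T=3, G+C=8 → Tm = 2(3)+4(8) = 38°C
Primer R: A+T=10, G+C=4 → Tm = 2(10)+4(4) = 36°C
38°C vs 36°C → primer F is higher.

Primer F, 38°C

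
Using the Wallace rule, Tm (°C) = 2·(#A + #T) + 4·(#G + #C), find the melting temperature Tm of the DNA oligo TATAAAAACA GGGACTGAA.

50°C

Scanning the sequence gives G=4, C=2, T=3, A=10.
So N_AT = 13 and N_GC = 6.
Tm = 4·6 + 2·13 = 24 + 26 = 50°C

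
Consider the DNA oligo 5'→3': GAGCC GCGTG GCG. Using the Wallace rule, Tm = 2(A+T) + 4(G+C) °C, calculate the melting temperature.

48°C

Counting bases: T=1, A=1, G=7, C=4
A+T = 2, G+C = 11
Tm = 2(2) + 4(11) = 4 + 44 = 48°C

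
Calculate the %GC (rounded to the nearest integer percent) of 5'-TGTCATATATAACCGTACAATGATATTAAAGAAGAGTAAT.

Counting bases: A=18, T=12, C=4, G=6
G+C = 6 + 4 = 10 out of 40 bases
%GC = 10/40 × 100 = 25% ≈ 25%

25%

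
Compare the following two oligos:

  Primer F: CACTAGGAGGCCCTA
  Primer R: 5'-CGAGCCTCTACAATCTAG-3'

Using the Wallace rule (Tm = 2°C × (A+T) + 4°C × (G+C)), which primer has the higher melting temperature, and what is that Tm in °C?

Primer R, 54°C

Primer F: A+T=6, G+C=9 → Tm = 2(6)+4(9) = 48°C
Primer R: A+T=9, G+C=9 → Tm = 2(9)+4(9) = 54°C
48°C vs 54°C → primer R is higher.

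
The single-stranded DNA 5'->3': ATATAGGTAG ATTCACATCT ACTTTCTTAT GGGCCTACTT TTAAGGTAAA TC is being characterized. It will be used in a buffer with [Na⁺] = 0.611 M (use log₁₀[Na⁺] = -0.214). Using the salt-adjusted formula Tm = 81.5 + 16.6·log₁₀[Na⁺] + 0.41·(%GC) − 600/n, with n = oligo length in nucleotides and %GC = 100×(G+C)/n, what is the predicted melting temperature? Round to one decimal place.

79.8°C

Length n = 52. Scanning the sequence gives T=20, C=9, G=8, A=15.
G+C = 17, so %GC = 17/52 × 100 = 32.692%
Salt term: 16.6 × (-0.214) = -3.552
GC term: 0.41 × 32.692 = 13.404; length term: −600/52 = −11.538
Tm = 81.5 + (-3.552) + 13.404 − 11.538 = 79.814 → 79.8°C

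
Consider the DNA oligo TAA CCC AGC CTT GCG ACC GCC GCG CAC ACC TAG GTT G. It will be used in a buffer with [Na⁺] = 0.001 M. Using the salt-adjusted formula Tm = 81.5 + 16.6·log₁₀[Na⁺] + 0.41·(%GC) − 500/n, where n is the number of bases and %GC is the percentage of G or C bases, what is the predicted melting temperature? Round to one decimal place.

44.8°C

Length n = 37. Base counts: G=9, C=15, T=6, A=7
G+C = 24, so %GC = 24/37 × 100 = 64.865%
Salt term: 16.6 × (-3) = -49.8
GC term: 0.41 × 64.865 = 26.595; length term: −500/37 = −13.514
Tm = 81.5 + (-49.8) + 26.595 − 13.514 = 44.781 → 44.8°C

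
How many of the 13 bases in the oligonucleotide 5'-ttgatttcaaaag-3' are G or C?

A=5, G=2, T=5, C=1
Total G or C: 2 + 1 = 3

3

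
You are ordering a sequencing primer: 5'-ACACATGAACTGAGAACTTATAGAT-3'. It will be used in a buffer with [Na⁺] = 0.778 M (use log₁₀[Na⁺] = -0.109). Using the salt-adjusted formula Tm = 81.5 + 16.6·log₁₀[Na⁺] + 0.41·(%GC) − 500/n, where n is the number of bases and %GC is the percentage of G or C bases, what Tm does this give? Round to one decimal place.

Length n = 25. A=11, C=4, T=6, G=4
G+C = 8, so %GC = 8/25 × 100 = 32%
Salt term: 16.6 × (-0.109) = -1.809
GC term: 0.41 × 32 = 13.12; length term: −500/25 = −20
Tm = 81.5 + (-1.809) + 13.12 − 20 = 72.811 → 72.8°C

72.8°C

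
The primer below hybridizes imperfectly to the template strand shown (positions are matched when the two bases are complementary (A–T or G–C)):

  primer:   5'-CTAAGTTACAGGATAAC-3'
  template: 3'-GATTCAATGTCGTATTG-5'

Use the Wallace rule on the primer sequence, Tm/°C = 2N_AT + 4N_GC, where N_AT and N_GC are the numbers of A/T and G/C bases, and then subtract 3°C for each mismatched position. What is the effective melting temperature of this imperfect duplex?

Primer base counts: A=7, T=4, G=3, C=3 → A+T=11, G+C=6
Perfect-match Tm = 2(11) + 4(6) = 22 + 24 = 46°C
Mismatches (positions where the bases are not complementary): 1 (at position 12)
Effective Tm = 46 − 1×3 = 46 − 3 = 43°C

43°C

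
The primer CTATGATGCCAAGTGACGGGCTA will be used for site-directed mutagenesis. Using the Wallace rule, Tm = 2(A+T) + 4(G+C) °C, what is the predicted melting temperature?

70°C

Base counts: G=7, C=5, T=5, A=6
AT pairs contribute 11, GC pairs contribute 12.
Tm = 2(11) + 4(12) = 22 + 48 = 70°C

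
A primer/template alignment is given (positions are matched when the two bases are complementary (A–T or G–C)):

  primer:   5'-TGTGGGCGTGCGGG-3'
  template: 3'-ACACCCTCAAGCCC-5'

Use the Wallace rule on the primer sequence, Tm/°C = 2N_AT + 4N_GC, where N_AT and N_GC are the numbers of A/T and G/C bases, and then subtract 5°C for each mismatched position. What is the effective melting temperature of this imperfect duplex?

40°C

Primer base counts: A=0, T=3, G=9, C=2 → A+T=3, G+C=11
Perfect-match Tm = 2(3) + 4(11) = 6 + 44 = 50°C
Mismatches (positions where the bases are not complementary): 2 (at positions 7, 10)
Effective Tm = 50 − 2×5 = 50 − 10 = 40°C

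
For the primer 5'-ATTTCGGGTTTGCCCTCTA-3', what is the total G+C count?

9

Scanning the sequence gives C=5, G=4, T=8, A=2.
Total G or C: 4 + 5 = 9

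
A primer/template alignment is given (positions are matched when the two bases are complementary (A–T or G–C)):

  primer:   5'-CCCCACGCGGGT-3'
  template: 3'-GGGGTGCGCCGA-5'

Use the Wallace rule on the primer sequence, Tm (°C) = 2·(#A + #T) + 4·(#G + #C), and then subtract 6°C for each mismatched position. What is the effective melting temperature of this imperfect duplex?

Primer base counts: A=1, T=1, G=4, C=6 → A+T=2, G+C=10
Perfect-match Tm = 2(2) + 4(10) = 4 + 40 = 44°C
Mismatches (positions where the bases are not complementary): 1 (at position 11)
Effective Tm = 44 − 1×6 = 44 − 6 = 38°C

38°C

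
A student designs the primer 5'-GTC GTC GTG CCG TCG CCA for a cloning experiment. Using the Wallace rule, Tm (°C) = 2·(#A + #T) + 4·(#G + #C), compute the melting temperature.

62°C

Counting bases: A=1, T=4, G=6, C=7
So N_AT = 5 and N_GC = 13.
Tm = 2×5 + 4×13 = 62°C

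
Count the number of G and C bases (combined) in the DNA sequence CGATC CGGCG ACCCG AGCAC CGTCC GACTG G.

Scanning the sequence gives C=13, A=5, G=10, T=3.
G+C = 10 + 13 = 23

23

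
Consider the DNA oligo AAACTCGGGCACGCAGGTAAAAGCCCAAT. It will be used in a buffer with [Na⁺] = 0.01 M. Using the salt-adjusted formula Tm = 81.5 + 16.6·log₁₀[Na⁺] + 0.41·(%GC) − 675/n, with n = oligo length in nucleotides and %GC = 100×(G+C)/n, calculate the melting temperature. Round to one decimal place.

46.2°C

Length n = 29. Base counts: G=7, C=8, T=3, A=11
G+C = 15, so %GC = 15/29 × 100 = 51.724%
Salt term: 16.6 × (-2) = -33.2
GC term: 0.41 × 51.724 = 21.207; length term: −675/29 = −23.276
Tm = 81.5 + (-33.2) + 21.207 − 23.276 = 46.231 → 46.2°C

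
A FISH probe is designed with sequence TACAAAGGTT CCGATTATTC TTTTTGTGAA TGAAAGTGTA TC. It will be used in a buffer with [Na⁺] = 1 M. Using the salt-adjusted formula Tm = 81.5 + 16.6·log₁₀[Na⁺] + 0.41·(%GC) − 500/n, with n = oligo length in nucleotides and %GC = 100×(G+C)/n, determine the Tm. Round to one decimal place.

82.3°C

Length n = 42. Base counts: T=17, A=12, C=5, G=8
G+C = 13, so %GC = 13/42 × 100 = 30.952%
Salt term: 16.6 × (0) = 0
GC term: 0.41 × 30.952 = 12.69; length term: −500/42 = −11.905
Tm = 81.5 + (0) + 12.69 − 11.905 = 82.285 → 82.3°C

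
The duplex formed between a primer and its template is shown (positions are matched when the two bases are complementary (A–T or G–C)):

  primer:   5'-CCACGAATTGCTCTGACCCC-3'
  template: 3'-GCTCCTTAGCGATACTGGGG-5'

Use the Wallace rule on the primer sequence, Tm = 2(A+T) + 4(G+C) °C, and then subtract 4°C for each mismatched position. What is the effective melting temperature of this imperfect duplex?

48°C

Primer base counts: A=4, T=4, G=3, C=9 → A+T=8, G+C=12
Perfect-match Tm = 2(8) + 4(12) = 16 + 48 = 64°C
Mismatches (positions where the bases are not complementary): 4 (at positions 2, 4, 9, 13)
Effective Tm = 64 − 4×4 = 64 − 16 = 48°C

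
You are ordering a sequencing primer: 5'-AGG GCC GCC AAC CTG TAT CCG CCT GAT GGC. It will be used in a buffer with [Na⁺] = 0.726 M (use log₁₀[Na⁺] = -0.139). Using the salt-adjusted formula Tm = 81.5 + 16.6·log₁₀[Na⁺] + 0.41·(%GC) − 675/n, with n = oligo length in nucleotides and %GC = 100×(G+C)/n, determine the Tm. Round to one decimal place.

84.0°C

Length n = 30. Base counts: T=5, G=9, C=11, A=5
G+C = 20, so %GC = 20/30 × 100 = 66.667%
Salt term: 16.6 × (-0.139) = -2.307
GC term: 0.41 × 66.667 = 27.333; length term: −675/30 = −22.5
Tm = 81.5 + (-2.307) + 27.333 − 22.5 = 84.026 → 84.0°C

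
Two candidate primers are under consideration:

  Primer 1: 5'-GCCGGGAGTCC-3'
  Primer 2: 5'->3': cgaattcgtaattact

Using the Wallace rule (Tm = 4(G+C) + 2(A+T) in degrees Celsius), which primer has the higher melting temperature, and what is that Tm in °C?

Primer 2, 42°C

Primer 1: A+T=2, G+C=9 → Tm = 2(2)+4(9) = 40°C
Primer 2: A+T=11, G+C=5 → Tm = 2(11)+4(5) = 42°C
40°C vs 42°C → primer 2 is higher.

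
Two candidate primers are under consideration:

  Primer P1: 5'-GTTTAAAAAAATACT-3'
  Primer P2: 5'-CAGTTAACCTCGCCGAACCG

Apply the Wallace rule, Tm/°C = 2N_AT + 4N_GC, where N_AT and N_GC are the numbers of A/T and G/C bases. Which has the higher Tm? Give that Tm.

Primer P2, 64°C

Primer P1: A+T=13, G+C=2 → Tm = 2(13)+4(2) = 34°C
Primer P2: A+T=8, G+C=12 → Tm = 2(8)+4(12) = 64°C
34°C vs 64°C → primer P2 is higher.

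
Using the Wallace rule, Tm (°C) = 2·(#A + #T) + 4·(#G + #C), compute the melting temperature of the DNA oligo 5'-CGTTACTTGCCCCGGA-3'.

Scanning the sequence gives C=6, T=4, G=4, A=2.
A+T = 6, G+C = 10
Tm = 2(6) + 4(10) = 12 + 40 = 52°C

52°C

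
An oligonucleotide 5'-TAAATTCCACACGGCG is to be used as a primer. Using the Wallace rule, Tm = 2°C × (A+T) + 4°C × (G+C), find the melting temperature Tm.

48°C

Base counts: C=5, A=5, G=3, T=3
A+T = 8, G+C = 8
Tm = 2×8 + 4×8 = 48°C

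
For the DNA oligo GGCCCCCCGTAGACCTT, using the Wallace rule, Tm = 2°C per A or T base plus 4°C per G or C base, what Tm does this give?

G=4, A=2, C=8, T=3
A+T = 5, G+C = 12
Tm = 2×5 + 4×12 = 58°C

58°C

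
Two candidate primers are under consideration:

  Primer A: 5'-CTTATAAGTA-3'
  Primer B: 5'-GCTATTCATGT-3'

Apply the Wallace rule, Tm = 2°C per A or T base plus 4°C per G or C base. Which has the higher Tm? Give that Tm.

Primer A: A+T=8, G+C=2 → Tm = 2(8)+4(2) = 24°C
Primer B: A+T=7, G+C=4 → Tm = 2(7)+4(4) = 30°C
24°C vs 30°C → primer B is higher.

Primer B, 30°C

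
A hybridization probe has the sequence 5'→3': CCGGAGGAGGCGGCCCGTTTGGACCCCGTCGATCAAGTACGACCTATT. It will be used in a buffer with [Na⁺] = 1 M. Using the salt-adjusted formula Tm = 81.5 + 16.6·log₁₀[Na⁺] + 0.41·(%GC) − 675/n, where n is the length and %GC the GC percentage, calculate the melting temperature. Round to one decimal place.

93.1°C

Length n = 48. G=15, T=9, A=9, C=15
G+C = 30, so %GC = 30/48 × 100 = 62.5%
Salt term: 16.6 × (0) = 0
GC term: 0.41 × 62.5 = 25.625; length term: −675/48 = −14.062
Tm = 81.5 + (0) + 25.625 − 14.062 = 93.063 → 93.1°C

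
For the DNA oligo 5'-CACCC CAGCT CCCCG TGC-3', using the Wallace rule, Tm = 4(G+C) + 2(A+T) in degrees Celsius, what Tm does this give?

Base counts: C=11, T=2, G=3, A=2
A+T = 4, G+C = 14
Tm = 4·14 + 2·4 = 56 + 8 = 64°C

64°C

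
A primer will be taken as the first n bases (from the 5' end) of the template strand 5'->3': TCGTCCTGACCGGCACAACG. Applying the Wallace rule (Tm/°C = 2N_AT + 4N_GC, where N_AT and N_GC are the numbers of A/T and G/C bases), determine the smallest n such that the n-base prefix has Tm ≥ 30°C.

n = 10

First 9 bases: TCGTCCTGA → Tm = 28°C (< 30°C)
First 10 bases: TCGTCCTGAC → Tm = 32°C (≥ 30°C)
Each additional base adds 2°C (A/T) or 4°C (G/C), so Tm is non-decreasing in n; n = 10 is the first length to reach 30°C.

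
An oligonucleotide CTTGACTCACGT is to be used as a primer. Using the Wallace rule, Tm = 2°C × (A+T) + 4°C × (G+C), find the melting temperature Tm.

36°C

C=4, G=2, A=2, T=4
AT pairs contribute 6, GC pairs contribute 6.
Tm = 2(6) + 4(6) = 12 + 24 = 36°C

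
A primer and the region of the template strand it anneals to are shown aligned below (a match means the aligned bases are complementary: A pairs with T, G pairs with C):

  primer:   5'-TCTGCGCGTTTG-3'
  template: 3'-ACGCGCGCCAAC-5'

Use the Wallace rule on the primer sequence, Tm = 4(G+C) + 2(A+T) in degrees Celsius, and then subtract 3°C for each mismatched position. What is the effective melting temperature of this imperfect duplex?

Primer base counts: A=0, T=5, G=4, C=3 → A+T=5, G+C=7
Perfect-match Tm = 2(5) + 4(7) = 10 + 28 = 38°C
Mismatches (positions where the bases are not complementary): 3 (at positions 2, 3, 9)
Effective Tm = 38 − 3×3 = 38 − 9 = 29°C

29°C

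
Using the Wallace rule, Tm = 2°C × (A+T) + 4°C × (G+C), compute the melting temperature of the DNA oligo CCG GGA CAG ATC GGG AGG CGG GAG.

84°C

Scanning the sequence gives A=5, C=5, T=1, G=13.
A+T = 6, G+C = 18
Tm = 2×6 + 4×18 = 84°C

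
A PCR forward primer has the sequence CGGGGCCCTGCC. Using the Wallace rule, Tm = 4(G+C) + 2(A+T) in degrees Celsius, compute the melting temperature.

46°C

Counting bases: G=5, T=1, A=0, C=6
AT pairs contribute 1, GC pairs contribute 11.
Tm = 2(1) + 4(11) = 2 + 44 = 46°C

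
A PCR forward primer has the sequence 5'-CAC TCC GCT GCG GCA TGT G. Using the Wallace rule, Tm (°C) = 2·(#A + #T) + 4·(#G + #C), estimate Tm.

64°C

Scanning the sequence gives C=7, G=6, T=4, A=2.
So N_AT = 6 and N_GC = 13.
Tm = 2×6 + 4×13 = 64°C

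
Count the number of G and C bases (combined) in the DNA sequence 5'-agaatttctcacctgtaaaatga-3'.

Counting bases: C=4, G=3, A=9, T=7
G+C = 3 + 4 = 7

7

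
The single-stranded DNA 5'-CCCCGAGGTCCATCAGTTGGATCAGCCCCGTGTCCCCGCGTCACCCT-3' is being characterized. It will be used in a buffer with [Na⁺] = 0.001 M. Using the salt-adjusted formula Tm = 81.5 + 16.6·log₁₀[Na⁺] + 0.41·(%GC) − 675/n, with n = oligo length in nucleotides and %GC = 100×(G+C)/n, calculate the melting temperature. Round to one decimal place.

Length n = 47. Base counts: A=6, C=21, T=9, G=11
G+C = 32, so %GC = 32/47 × 100 = 68.085%
Salt term: 16.6 × (-3) = -49.8
GC term: 0.41 × 68.085 = 27.915; length term: −675/47 = −14.362
Tm = 81.5 + (-49.8) + 27.915 − 14.362 = 45.253 → 45.3°C

45.3°C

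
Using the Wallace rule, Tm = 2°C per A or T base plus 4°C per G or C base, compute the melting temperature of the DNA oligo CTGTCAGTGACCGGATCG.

C=5, A=3, T=4, G=6
AT pairs contribute 7, GC pairs contribute 11.
Tm = 2(7) + 4(11) = 14 + 44 = 58°C

58°C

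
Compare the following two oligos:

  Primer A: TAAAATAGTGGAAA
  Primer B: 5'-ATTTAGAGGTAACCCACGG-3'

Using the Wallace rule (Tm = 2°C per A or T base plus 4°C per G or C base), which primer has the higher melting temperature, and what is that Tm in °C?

Primer A: A+T=11, G+C=3 → Tm = 2(11)+4(3) = 34°C
Primer B: A+T=10, G+C=9 → Tm = 2(10)+4(9) = 56°C
34°C vs 56°C → primer B is higher.

Primer B, 56°C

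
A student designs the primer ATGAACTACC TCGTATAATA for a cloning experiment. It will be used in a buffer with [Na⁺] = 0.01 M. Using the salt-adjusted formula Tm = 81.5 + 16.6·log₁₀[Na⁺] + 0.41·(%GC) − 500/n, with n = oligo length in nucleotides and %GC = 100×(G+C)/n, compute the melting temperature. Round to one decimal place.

35.6°C

Length n = 20. Base counts: T=6, C=4, G=2, A=8
G+C = 6, so %GC = 6/20 × 100 = 30%
Salt term: 16.6 × (-2) = -33.2
GC term: 0.41 × 30 = 12.3; length term: −500/20 = −25
Tm = 81.5 + (-33.2) + 12.3 − 25 = 35.6 → 35.6°C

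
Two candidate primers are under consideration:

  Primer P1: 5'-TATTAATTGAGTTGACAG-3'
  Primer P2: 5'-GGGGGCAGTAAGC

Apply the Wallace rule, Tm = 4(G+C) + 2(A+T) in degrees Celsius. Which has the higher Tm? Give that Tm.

Primer P1, 46°C

Primer P1: A+T=13, G+C=5 → Tm = 2(13)+4(5) = 46°C
Primer P2: A+T=4, G+C=9 → Tm = 2(4)+4(9) = 44°C
46°C vs 44°C → primer P1 is higher.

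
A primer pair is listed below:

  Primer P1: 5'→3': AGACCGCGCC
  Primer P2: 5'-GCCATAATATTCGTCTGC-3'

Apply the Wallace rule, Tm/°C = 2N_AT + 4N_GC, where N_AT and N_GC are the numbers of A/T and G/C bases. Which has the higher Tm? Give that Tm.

Primer P1: A+T=2, G+C=8 → Tm = 2(2)+4(8) = 36°C
Primer P2: A+T=10, G+C=8 → Tm = 2(10)+4(8) = 52°C
36°C vs 52°C → primer P2 is higher.

Primer P2, 52°C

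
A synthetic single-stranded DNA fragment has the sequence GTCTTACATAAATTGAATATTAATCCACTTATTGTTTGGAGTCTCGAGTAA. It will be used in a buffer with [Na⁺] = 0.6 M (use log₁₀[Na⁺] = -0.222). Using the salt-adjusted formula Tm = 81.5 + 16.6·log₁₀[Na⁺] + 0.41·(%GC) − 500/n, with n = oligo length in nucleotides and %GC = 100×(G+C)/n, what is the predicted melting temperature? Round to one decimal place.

80.1°C

Length n = 51. Counting bases: G=8, A=16, C=7, T=20
G+C = 15, so %GC = 15/51 × 100 = 29.412%
Salt term: 16.6 × (-0.222) = -3.685
GC term: 0.41 × 29.412 = 12.059; length term: −500/51 = −9.804
Tm = 81.5 + (-3.685) + 12.059 − 9.804 = 80.07 → 80.1°C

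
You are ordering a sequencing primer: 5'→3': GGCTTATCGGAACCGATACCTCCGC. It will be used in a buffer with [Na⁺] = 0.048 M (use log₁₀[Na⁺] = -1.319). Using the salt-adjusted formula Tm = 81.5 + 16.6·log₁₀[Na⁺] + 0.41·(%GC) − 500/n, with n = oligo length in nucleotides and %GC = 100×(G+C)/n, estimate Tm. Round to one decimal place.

Length n = 25. Counting bases: A=5, C=9, G=6, T=5
G+C = 15, so %GC = 15/25 × 100 = 60%
Salt term: 16.6 × (-1.319) = -21.895
GC term: 0.41 × 60 = 24.6; length term: −500/25 = −20
Tm = 81.5 + (-21.895) + 24.6 − 20 = 64.205 → 64.2°C

64.2°C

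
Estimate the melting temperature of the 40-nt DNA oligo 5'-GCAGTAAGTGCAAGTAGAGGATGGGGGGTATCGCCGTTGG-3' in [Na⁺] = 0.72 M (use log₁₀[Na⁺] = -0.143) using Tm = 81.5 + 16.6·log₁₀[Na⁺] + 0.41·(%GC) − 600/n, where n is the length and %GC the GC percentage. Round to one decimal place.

Length n = 40. Counting bases: C=5, T=8, G=18, A=9
G+C = 23, so %GC = 23/40 × 100 = 57.5%
Salt term: 16.6 × (-0.143) = -2.374
GC term: 0.41 × 57.5 = 23.575; length term: −600/40 = −15
Tm = 81.5 + (-2.374) + 23.575 − 15 = 87.701 → 87.7°C

87.7°C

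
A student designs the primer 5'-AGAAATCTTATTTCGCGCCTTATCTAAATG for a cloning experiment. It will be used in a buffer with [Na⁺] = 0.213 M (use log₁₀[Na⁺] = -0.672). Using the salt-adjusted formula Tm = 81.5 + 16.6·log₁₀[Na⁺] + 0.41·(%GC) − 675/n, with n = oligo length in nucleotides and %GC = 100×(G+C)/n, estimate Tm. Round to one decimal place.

61.5°C

Length n = 30. Base counts: T=11, C=6, G=4, A=9
G+C = 10, so %GC = 10/30 × 100 = 33.333%
Salt term: 16.6 × (-0.672) = -11.155
GC term: 0.41 × 33.333 = 13.667; length term: −675/30 = −22.5
Tm = 81.5 + (-11.155) + 13.667 − 22.5 = 61.512 → 61.5°C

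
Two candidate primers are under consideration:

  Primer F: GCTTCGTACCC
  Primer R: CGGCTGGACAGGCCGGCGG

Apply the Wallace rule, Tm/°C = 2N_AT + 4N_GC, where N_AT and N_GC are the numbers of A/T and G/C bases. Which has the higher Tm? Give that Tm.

Primer F: A+T=4, G+C=7 → Tm = 2(4)+4(7) = 36°C
Primer R: A+T=3, G+C=16 → Tm = 2(3)+4(16) = 70°C
36°C vs 70°C → primer R is higher.

Primer R, 70°C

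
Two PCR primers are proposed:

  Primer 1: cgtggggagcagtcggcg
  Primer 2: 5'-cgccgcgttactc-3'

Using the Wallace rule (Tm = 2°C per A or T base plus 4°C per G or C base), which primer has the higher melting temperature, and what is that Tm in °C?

Primer 1: A+T=4, G+C=14 → Tm = 2(4)+4(14) = 64°C
Primer 2: A+T=4, G+C=9 → Tm = 2(4)+4(9) = 44°C
64°C vs 44°C → primer 1 is higher.

Primer 1, 64°C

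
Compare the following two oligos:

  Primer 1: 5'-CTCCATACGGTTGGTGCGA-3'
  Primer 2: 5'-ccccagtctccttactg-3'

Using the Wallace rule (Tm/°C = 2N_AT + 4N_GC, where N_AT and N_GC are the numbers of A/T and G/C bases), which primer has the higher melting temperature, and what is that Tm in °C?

Primer 1: A+T=8, G+C=11 → Tm = 2(8)+4(11) = 60°C
Primer 2: A+T=7, G+C=10 → Tm = 2(7)+4(10) = 54°C
60°C vs 54°C → primer 1 is higher.

Primer 1, 60°C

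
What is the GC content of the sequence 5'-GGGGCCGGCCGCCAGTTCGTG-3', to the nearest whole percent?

81%

Scanning the sequence gives A=1, C=7, T=3, G=10.
G+C = 10 + 7 = 17 out of 21 bases
%GC = 17/21 × 100 = 80.95% ≈ 81%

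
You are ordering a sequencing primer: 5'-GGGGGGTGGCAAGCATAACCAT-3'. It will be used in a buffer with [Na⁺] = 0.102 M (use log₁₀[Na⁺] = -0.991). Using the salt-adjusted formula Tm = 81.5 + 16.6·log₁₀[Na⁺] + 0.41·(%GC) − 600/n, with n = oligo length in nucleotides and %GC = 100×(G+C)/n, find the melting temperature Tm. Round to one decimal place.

Length n = 22. Base counts: A=6, T=3, C=4, G=9
G+C = 13, so %GC = 13/22 × 100 = 59.091%
Salt term: 16.6 × (-0.991) = -16.451
GC term: 0.41 × 59.091 = 24.227; length term: −600/22 = −27.273
Tm = 81.5 + (-16.451) + 24.227 − 27.273 = 62.003 → 62.0°C

62.0°C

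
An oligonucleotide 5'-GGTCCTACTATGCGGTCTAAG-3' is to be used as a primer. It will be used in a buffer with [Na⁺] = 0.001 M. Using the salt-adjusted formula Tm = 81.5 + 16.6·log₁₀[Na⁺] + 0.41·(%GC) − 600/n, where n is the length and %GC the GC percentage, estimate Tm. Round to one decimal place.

24.6°C

Length n = 21. C=5, G=6, A=4, T=6
G+C = 11, so %GC = 11/21 × 100 = 52.381%
Salt term: 16.6 × (-3) = -49.8
GC term: 0.41 × 52.381 = 21.476; length term: −600/21 = −28.571
Tm = 81.5 + (-49.8) + 21.476 − 28.571 = 24.605 → 24.6°C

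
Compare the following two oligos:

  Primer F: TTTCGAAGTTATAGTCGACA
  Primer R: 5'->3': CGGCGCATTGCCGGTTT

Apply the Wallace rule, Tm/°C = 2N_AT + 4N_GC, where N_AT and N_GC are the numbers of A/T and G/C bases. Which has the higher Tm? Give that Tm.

Primer F: A+T=13, G+C=7 → Tm = 2(13)+4(7) = 54°C
Primer R: A+T=6, G+C=11 → Tm = 2(6)+4(11) = 56°C
54°C vs 56°C → primer R is higher.

Primer R, 56°C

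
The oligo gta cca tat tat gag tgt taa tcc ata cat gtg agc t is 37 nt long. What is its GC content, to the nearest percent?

Base counts: A=11, T=13, C=6, G=7
G+C = 7 + 6 = 13 out of 37 bases
%GC = 13/37 × 100 = 35.14% ≈ 35%

35%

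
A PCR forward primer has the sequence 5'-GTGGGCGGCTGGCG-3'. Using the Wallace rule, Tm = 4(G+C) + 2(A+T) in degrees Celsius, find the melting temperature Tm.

52°C

Counting bases: A=0, C=3, T=2, G=9
So N_AT = 2 and N_GC = 12.
Tm = 4·12 + 2·2 = 48 + 4 = 52°C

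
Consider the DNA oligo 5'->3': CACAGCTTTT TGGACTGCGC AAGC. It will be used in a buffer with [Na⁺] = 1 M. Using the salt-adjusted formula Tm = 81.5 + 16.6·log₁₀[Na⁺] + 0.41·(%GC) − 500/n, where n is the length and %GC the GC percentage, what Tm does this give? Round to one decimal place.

Length n = 24. Counting bases: G=6, T=6, A=5, C=7
G+C = 13, so %GC = 13/24 × 100 = 54.167%
Salt term: 16.6 × (0) = 0
GC term: 0.41 × 54.167 = 22.208; length term: −500/24 = −20.833
Tm = 81.5 + (0) + 22.208 − 20.833 = 82.875 → 82.9°C

82.9°C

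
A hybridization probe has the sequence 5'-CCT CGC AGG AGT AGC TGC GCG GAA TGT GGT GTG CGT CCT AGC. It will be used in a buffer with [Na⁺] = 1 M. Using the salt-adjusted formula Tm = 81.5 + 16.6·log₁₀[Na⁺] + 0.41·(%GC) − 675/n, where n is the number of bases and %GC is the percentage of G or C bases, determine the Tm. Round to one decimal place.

91.8°C

Length n = 42. G=16, T=9, C=11, A=6
G+C = 27, so %GC = 27/42 × 100 = 64.286%
Salt term: 16.6 × (0) = 0
GC term: 0.41 × 64.286 = 26.357; length term: −675/42 = −16.071
Tm = 81.5 + (0) + 26.357 − 16.071 = 91.786 → 91.8°C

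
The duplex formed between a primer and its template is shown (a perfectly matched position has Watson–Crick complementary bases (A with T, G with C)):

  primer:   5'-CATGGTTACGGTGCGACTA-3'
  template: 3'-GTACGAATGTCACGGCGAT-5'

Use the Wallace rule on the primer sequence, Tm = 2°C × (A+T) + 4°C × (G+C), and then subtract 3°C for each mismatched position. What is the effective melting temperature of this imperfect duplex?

46°C

Primer base counts: A=4, T=5, G=6, C=4 → A+T=9, G+C=10
Perfect-match Tm = 2(9) + 4(10) = 18 + 40 = 58°C
Mismatches (positions where the bases are not complementary): 4 (at positions 5, 10, 15, 16)
Effective Tm = 58 − 4×3 = 58 − 12 = 46°C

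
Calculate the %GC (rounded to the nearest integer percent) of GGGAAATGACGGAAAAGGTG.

C=1, G=9, T=2, A=8
G+C = 9 + 1 = 10 out of 20 bases
%GC = 10/20 × 100 = 50% ≈ 50%

50%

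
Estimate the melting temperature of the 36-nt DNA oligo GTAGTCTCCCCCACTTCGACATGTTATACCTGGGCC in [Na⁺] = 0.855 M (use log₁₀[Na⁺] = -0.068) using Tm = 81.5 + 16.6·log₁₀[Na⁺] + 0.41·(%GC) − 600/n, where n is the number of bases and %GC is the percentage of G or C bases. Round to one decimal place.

Length n = 36. G=7, C=13, A=6, T=10
G+C = 20, so %GC = 20/36 × 100 = 55.556%
Salt term: 16.6 × (-0.068) = -1.129
GC term: 0.41 × 55.556 = 22.778; length term: −600/36 = −16.667
Tm = 81.5 + (-1.129) + 22.778 − 16.667 = 86.482 → 86.5°C

86.5°C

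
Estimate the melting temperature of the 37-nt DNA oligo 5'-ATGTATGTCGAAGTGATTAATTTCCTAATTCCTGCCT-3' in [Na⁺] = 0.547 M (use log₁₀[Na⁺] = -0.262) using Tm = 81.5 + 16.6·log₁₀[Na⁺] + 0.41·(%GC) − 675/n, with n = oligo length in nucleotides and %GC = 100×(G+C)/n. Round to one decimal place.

Length n = 37. Base counts: A=9, G=6, C=7, T=15
G+C = 13, so %GC = 13/37 × 100 = 35.135%
Salt term: 16.6 × (-0.262) = -4.349
GC term: 0.41 × 35.135 = 14.405; length term: −675/37 = −18.243
Tm = 81.5 + (-4.349) + 14.405 − 18.243 = 73.313 → 73.3°C

73.3°C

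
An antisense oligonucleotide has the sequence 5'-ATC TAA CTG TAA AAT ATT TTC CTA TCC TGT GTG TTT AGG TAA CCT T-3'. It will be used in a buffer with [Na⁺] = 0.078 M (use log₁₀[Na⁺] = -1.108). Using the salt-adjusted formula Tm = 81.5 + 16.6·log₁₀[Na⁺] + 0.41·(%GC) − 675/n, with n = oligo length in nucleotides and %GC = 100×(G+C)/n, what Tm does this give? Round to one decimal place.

60.9°C

Length n = 46. Counting bases: T=20, G=6, A=12, C=8
G+C = 14, so %GC = 14/46 × 100 = 30.435%
Salt term: 16.6 × (-1.108) = -18.393
GC term: 0.41 × 30.435 = 12.478; length term: −675/46 = −14.674
Tm = 81.5 + (-18.393) + 12.478 − 14.674 = 60.911 → 60.9°C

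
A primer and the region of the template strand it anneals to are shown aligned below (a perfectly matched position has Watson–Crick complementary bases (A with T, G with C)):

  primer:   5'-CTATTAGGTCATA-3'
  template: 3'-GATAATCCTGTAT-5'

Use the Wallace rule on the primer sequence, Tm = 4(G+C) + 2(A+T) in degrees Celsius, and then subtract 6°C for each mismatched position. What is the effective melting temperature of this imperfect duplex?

28°C

Primer base counts: A=4, T=5, G=2, C=2 → A+T=9, G+C=4
Perfect-match Tm = 2(9) + 4(4) = 18 + 16 = 34°C
Mismatches (positions where the bases are not complementary): 1 (at position 9)
Effective Tm = 34 − 1×6 = 34 − 6 = 28°C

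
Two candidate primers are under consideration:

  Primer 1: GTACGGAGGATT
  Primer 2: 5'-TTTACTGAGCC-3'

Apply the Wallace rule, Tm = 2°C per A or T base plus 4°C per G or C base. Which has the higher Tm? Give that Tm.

Primer 1: A+T=6, G+C=6 → Tm = 2(6)+4(6) = 36°C
Primer 2: A+T=6, G+C=5 → Tm = 2(6)+4(5) = 32°C
36°C vs 32°C → primer 1 is higher.

Primer 1, 36°C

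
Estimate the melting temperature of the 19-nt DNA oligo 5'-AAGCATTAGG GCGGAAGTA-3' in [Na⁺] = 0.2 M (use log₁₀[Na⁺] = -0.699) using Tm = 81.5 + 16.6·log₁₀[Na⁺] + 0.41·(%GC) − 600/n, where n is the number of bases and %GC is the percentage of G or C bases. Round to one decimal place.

Length n = 19. Counting bases: T=3, A=7, G=7, C=2
G+C = 9, so %GC = 9/19 × 100 = 47.368%
Salt term: 16.6 × (-0.699) = -11.603
GC term: 0.41 × 47.368 = 19.421; length term: −600/19 = −31.579
Tm = 81.5 + (-11.603) + 19.421 − 31.579 = 57.739 → 57.7°C

57.7°C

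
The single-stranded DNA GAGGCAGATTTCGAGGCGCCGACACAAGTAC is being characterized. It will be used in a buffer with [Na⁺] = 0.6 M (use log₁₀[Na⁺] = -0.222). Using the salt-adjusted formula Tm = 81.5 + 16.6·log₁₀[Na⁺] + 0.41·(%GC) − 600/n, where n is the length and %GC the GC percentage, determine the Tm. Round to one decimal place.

Length n = 31. A=9, T=4, G=10, C=8
G+C = 18, so %GC = 18/31 × 100 = 58.065%
Salt term: 16.6 × (-0.222) = -3.685
GC term: 0.41 × 58.065 = 23.807; length term: −600/31 = −19.355
Tm = 81.5 + (-3.685) + 23.807 − 19.355 = 82.267 → 82.3°C

82.3°C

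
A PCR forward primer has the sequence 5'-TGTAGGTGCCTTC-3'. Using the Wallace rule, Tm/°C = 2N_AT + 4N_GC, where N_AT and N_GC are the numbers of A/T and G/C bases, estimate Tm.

Scanning the sequence gives C=3, T=5, A=1, G=4.
So N_AT = 6 and N_GC = 7.
Tm = 2×6 + 4×7 = 40°C

40°C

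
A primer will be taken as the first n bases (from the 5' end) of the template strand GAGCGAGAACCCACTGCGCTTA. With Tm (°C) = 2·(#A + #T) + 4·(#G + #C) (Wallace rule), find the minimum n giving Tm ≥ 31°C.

First 9 bases: GAGCGAGAA → Tm = 28°C (< 31°C)
First 10 bases: GAGCGAGAAC → Tm = 32°C (≥ 31°C)
Each additional base adds 2°C (A/T) or 4°C (G/C), so Tm is non-decreasing in n; n = 10 is the first length to reach 31°C.

n = 10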